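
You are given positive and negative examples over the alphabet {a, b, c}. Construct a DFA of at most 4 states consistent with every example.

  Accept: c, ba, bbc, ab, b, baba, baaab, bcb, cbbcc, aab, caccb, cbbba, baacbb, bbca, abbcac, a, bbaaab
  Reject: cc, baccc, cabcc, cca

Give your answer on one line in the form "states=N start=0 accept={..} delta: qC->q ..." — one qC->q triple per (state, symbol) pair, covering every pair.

Grow the machine one transition at a time. Run the examples from 0; the earliest place one falls off (shortest prefix, ties alphabetical) gets sent to the lowest-numbered state that keeps every Accept/Reject pair distinguishable — a pair clashes when both reach the same state with identical unread suffix — and to a fresh state only if none does.
a: 0a undefined. 0a->0: ok.
b: 0b undefined. 0b->0: ok.
c: 0c undefined. 0c->0: no, c/cc meet in 0. Open state 1: 0c->1.
ca: 1a undefined. 1a->0: ok.
cb: 1b undefined. 1b->0: no, cbbcc/cc meet in 1 with "c" left. 1b->1: no, cbbcc/baccc meet in 1 with "cc" left. Open state 2: 1b->2.
cc: 1c undefined. 1c->0: no, c/baccc meet in 1. 1c->1: no, c/cc meet in 1. 1c->2: no, bcb/cc meet in 2. Open state 3: 1c->3.
cbb: 2b undefined. 2b->0: no, cbbcc/cc meet in 3. 2b->1: no, cbbcc/baccc meet in 3 with "c" left. 2b->2: ok.
cca: 3a undefined. 3a->0: no, ba/cca meet in 0. 3a->1: no, c/cca meet in 1. 3a->2: no, bcb/cca meet in 2. 3a->3: ok.
cbbc: 2c undefined. 2c->0: ok.
baccc: 3c undefined. 3c->0: no, ba/baccc meet in 0. 3c->1: no, c/baccc meet in 1. 3c->2: no, bcb/baccc meet in 2. 3c->3: ok.
caccb: 3b undefined. 3b->0: ok.
cbbba: 2a undefined. 2a->0: ok.
All examples now run through 4 states with every (state, symbol) defined. Accept strings end in {0,1,2}, Reject strings end in {3}; accept={0,1,2}.

states=4 start=0 accept={0,1,2} delta: 0a->0 0b->0 0c->1 1a->0 1b->2 1c->3 2a->0 2b->2 2c->0 3a->3 3b->0 3c->3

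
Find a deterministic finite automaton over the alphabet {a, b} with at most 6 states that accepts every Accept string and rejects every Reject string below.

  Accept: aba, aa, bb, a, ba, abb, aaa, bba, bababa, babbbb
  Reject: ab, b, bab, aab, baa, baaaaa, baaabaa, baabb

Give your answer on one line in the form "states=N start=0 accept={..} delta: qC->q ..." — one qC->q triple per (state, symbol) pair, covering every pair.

states=4 start=0 accept={0,2} delta: 0a->0 0b->1 1a->2 1b->0 2a->3 2b->1 3a->3 3b->2

Grow the machine one transition at a time. Run the examples from 0; the earliest place one falls off (shortest prefix, ties alphabetical) gets sent to the lowest-numbered state that keeps every Accept/Reject pair distinguishable — a pair clashes when both reach the same state with identical unread suffix — and to a fresh state only if none does.
a: 0a undefined. 0a->0: ok.
b: 0b undefined. 0b->0: no, aba/ab meet in 0. Open state 1: 0b->1.
ba: 1a undefined. 1a->0: no, aba/baa meet in 0. 1a->1: no, aba/ab meet in 1. Open state 2: 1a->2.
bb: 1b undefined. 1b->0: ok.
baa: 2a undefined. 2a->0: no, aa/baa meet in 0. 2a->1: no, aba/baaaaa meet in 2. 2a->2: no, aba/baa meet in 2. Open state 3: 2a->3.
bab: 2b undefined. 2b->0: no, aa/bab meet in 0. 2b->1: ok.
baaa: 3a undefined. 3a->0: no, aa/baaaaa meet in 0. 3a->1: no, aa/baaabaa meet in 0. 3a->2: no, aba/baaaaa meet in 2. 3a->3: ok.
baab: 3b undefined. 3b->0: no, aa/baaabaa meet in 0. 3b->1: no, aa/baabb meet in 0. 3b->2: ok.
All examples now run through 4 states with every (state, symbol) defined. Accept strings end in {0,2}, Reject strings end in {1,3}; accept={0,2}.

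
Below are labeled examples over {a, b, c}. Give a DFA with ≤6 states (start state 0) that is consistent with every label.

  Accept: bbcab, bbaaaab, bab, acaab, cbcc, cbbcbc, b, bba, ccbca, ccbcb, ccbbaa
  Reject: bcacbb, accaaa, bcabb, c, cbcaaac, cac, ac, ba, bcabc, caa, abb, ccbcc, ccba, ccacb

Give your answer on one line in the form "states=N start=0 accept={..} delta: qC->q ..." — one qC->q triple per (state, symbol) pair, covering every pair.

states=6 start=0 accept={1,5} delta: 0a->0 0b->1 0c->2 1a->0 1b->2 1c->0 2a->1 2b->2 2c->3 3a->0 3b->4 3c->1 4a->0 4b->5 4c->5 5a->5 5b->1 5c->0

Grow the machine one transition at a time. Run the examples from 0; the earliest place one falls off (shortest prefix, ties alphabetical) gets sent to the lowest-numbered state that keeps every Accept/Reject pair distinguishable — a pair clashes when both reach the same state with identical unread suffix — and to a fresh state only if none does.
a: 0a undefined. 0a->0: ok.
b: 0b undefined. 0b->0: no, bbaaaab/ba meet in 0. Open state 1: 0b->1.
c: 0c undefined. 0c->0: no, acaab/ccacb meet in 1. 0c->1: no, b/c meet in 1. Open state 2: 0c->2.
ba: 1a undefined. 1a->0: ok.
bb: 1b undefined. 1b->0: no, bba/ba meet in 0. 1b->1: no, bbaaaab/abb meet in 1. 1b->2: ok.
bc: 1c undefined. 1c->0: ok.
ca: 2a undefined. 2a->0: no, bba/ba meet in 0. 2a->1: ok.
cb: 2b undefined. 2b->0: no, bbaaaab/bcacbb meet in 1. 2b->1: no, cbcc/bcacbb meet in 2. 2b->2: ok.
cc: 2c undefined. 2c->0: no, cbcc/bcacbb meet in 2. 2c->1: no, bbcab/ccba meet in 1. 2c->2: no, bbcab/bcacbb meet in 2. Open state 3: 2c->3.
cca: 3a undefined. 3a->0: ok.
ccb: 3b undefined. 3b->0: no, cbbcbc/bcacbb meet in 2. 3b->1: no, cbbcbc/accaaa meet in 0. 3b->2: no, bbcab/ccba meet in 1. 3b->3: no, ccbbaa/accaaa meet in 0. Open state 4: 3b->4.
cbcc: 3c undefined. 3c->0: no, cbcc/accaaa meet in 0. 3c->1: ok.
ccba: 4a undefined. 4a->0: ok.
ccbb: 4b undefined. 4b->0: no, ccbbaa/accaaa meet in 0. 4b->1: no, ccbbaa/accaaa meet in 0. 4b->2: no, ccbbaa/accaaa meet in 0. 4b->3: no, ccbbaa/accaaa meet in 0. 4b->4: no, ccbbaa/accaaa meet in 0. Open state 5: 4b->5.
ccbc: 4c undefined. 4c->0: no, cbbcbc/accaaa meet in 0. 4c->1: no, ccbca/accaaa meet in 0. 4c->2: no, cbbcbc/bcacbb meet in 2. 4c->3: no, bbcab/ccbcc meet in 1. 4c->4: no, cbbcbc/ccbcc meet in 4. 4c->5: ok.
ccbba: 5a undefined. 5a->0: no, ccbca/accaaa meet in 0. 5a->1: no, ccbbaa/accaaa meet in 0. 5a->2: no, ccbca/bcacbb meet in 2. 5a->3: no, ccbbaa/accaaa meet in 0. 5a->4: no, ccbbaa/accaaa meet in 0. 5a->5: ok.
ccbcb: 5b undefined. 5b->0: no, ccbcb/accaaa meet in 0. 5b->1: ok.
ccbcc: 5c undefined. 5c->0: ok.
All examples now run through 6 states with every (state, symbol) defined. Accept strings end in {1,5}, Reject strings end in {0,2}; accept={1,5}.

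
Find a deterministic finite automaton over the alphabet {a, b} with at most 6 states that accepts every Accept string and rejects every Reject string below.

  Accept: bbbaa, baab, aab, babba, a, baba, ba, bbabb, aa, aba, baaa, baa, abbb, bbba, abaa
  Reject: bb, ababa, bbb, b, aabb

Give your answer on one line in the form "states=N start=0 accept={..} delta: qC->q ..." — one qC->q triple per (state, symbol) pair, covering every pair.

State merging on the prefix tree: take the shortest (then alphabetical) example prefix whose next move is undefined and point that move at state 0, else 1, else 2, ...; a target is out if some Accept/Reject pair would then sit in one state with the same input left (inseparable). If every existing state is out, open a new one.
a: 0a undefined. 0a->0: no, aab/b meet in 0 with "b" left. Open state 1: 0a->1.
b: 0b undefined. 0b->0: ok.
aa: 1a undefined. 1a->0: no, bbbaa/bb meet in 0. 1a->1: no, bbabb/aabb meet in 1 with "bb" left. Open state 2: 1a->2.
ab: 1b undefined. 1b->0: no, babba/ababa meet in 1. 1b->1: ok.
aab: 2b undefined. 2b->0: no, baab/bb meet in 0. 2b->1: no, bbbaa/ababa meet in 2. 2b->2: no, bbbaa/aabb meet in 2. Open state 3: 2b->3.
aabb: 3b undefined. 3b->0: ok.
abaa: 2a undefined. 2a->0: no, baaa/bb meet in 0. 2a->1: ok.
ababa: 3a undefined. 3a->0: ok.
All examples now run through 4 states with every (state, symbol) defined. Accept strings end in {1,2,3}, Reject strings end in {0}; accept={1,2,3}.

states=4 start=0 accept={1,2,3} delta: 0a->1 0b->0 1a->2 1b->1 2a->1 2b->3 3a->0 3b->0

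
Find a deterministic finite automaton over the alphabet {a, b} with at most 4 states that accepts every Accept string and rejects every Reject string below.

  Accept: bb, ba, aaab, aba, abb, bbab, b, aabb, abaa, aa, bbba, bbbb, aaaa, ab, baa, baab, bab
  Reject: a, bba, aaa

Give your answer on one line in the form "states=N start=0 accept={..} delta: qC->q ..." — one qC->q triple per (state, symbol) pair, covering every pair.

State merging on the prefix tree: take the shortest (then alphabetical) example prefix whose next move is undefined and point that move at state 0, else 1, else 2, ...; a target is out if some Accept/Reject pair would then sit in one state with the same input left (inseparable). If every existing state is out, open a new one.
a: 0a undefined. 0a->0: no, aa/a meet in 0. Open state 1: 0a->1.
b: 0b undefined. 0b->0: no, ba/a meet in 1. 0b->1: no, aba/bba meet in 1 with "ba" left. Open state 2: 0b->2.
aa: 1a undefined. 1a->0: ok.
ab: 1b undefined. 1b->0: no, aba/a meet in 1. 1b->1: no, aaab/a meet in 1. 1b->2: ok.
ba: 2a undefined. 2a->0: no, abaa/a meet in 1. 2a->1: no, ba/a meet in 1. 2a->2: ok.
bb: 2b undefined. 2b->0: ok.
All examples now run through 3 states with every (state, symbol) defined. Accept strings end in {0,2}, Reject strings end in {1}; accept={0,2}.

states=3 start=0 accept={0,2} delta: 0a->1 0b->2 1a->0 1b->2 2a->2 2b->0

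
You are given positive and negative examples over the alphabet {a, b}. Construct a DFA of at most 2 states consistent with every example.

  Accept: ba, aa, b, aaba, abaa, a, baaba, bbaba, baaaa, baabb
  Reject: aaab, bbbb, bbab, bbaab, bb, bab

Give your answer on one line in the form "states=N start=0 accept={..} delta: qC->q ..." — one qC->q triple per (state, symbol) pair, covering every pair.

Grow the machine one transition at a time. Run the examples from 0; the earliest place one falls off (shortest prefix, ties alphabetical) gets sent to the lowest-numbered state that keeps every Accept/Reject pair distinguishable — a pair clashes when both reach the same state with identical unread suffix — and to a fresh state only if none does.
a: 0a undefined. 0a->0: no, b/aaab meet in 0 with "b" left. Open state 1: 0a->1.
b: 0b undefined. 0b->0: no, b/bbbb meet in 0. 0b->1: ok.
aa: 1a undefined. 1a->0: no, b/bab meet in 1. 1a->1: ok.
ab: 1b undefined. 1b->0: ok.
All examples now run through 2 states with every (state, symbol) defined. Accept strings end in {1}, Reject strings end in {0}; accept={1}.

states=2 start=0 accept={1} delta: 0a->1 0b->1 1a->1 1b->0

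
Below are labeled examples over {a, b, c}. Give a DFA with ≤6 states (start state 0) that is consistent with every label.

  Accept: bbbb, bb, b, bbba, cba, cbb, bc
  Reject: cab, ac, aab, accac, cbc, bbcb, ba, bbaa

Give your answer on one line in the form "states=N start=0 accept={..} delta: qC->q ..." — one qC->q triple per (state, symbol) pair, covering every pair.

Fold the examples into a partial DFA from state 0: repeatedly fix the first undefined (state, symbol) met by the shortest-then-alphabetical prefix, trying targets in increasing order and rejecting any under which an Accept and a Reject string meet in one state with the same remainder; add a state when all current targets are rejected. Accepting states are where Accept strings end.
a: 0a undefined. 0a->0: no, b/aab meet in 0 with "b" left. Open state 1: 0a->1.
b: 0b undefined. 0b->0: no, bbba/ba meet in 1. 0b->1: no, bc/ac meet in 1 with "c" left. Open state 2: 0b->2.
c: 0c undefined. 0c->0: no, cba/ba meet in 2 with "a" left. 0c->1: ok.
aa: 1a undefined. 1a->0: no, b/cab meet in 2. 1a->1: ok.
ac: 1c undefined. 1c->0: ok.
ba: 2a undefined. 2a->0: ok.
bb: 2b undefined. 2b->0: no, bbbb/ac meet in 0. 2b->1: no, bb/bbaa meet in 1. 2b->2: no, bbba/ac meet in 0. Open state 3: 2b->3.
bc: 2c undefined. 2c->0: no, bc/ac meet in 0. 2c->1: ok.
cb: 1b undefined. 1b->0: no, cba/cbc meet in 1. 1b->1: no, cba/cab meet in 1. 1b->2: no, b/cab meet in 2. 1b->3: no, bb/cab meet in 3. Open state 4: 1b->4.
bba: 3a undefined. 3a->0: no, bc/bbaa meet in 1. 3a->1: no, bc/bbaa meet in 1. 3a->2: ok.
bbb: 3b undefined. 3b->0: ok.
bbc: 3c undefined. 3c->0: no, bbbb/bbcb meet in 2. 3c->1: ok.
cba: 4a undefined. 4a->0: no, cba/ac meet in 0. 4a->1: ok.
cbb: 4b undefined. 4b->0: no, cbb/ac meet in 0. 4b->1: ok.
cbc: 4c undefined. 4c->0: ok.
All examples now run through 5 states with every (state, symbol) defined. Accept strings end in {1,2,3}, Reject strings end in {0,4}; accept={1,2,3}.

states=5 start=0 accept={1,2,3} delta: 0a->1 0b->2 0c->1 1a->1 1b->4 1c->0 2a->0 2b->3 2c->1 3a->2 3b->0 3c->1 4a->1 4b->1 4c->0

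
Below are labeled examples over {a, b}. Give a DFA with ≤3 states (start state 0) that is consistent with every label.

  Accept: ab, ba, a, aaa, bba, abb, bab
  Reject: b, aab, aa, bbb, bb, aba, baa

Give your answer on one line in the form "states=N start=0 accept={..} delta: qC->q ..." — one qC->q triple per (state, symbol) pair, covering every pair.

State merging on the prefix tree: take the shortest (then alphabetical) example prefix whose next move is undefined and point that move at state 0, else 1, else 2, ...; a target is out if some Accept/Reject pair would then sit in one state with the same input left (inseparable). If every existing state is out, open a new one.
a: 0a undefined. 0a->0: no, ab/b meet in 0 with "b" left. Open state 1: 0a->1.
b: 0b undefined. 0b->0: ok.
aa: 1a undefined. 1a->0: ok.
ab: 1b undefined. 1b->0: no, ab/b meet in 0. 1b->1: ok.
All examples now run through 2 states with every (state, symbol) defined. Accept strings end in {1}, Reject strings end in {0}; accept={1}.

states=2 start=0 accept={1} delta: 0a->1 0b->0 1a->0 1b->1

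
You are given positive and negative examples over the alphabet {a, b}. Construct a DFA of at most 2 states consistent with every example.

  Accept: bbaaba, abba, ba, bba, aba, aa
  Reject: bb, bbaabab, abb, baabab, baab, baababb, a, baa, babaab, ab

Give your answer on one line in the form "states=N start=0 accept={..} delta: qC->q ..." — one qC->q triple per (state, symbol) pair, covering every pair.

Fold the examples into a partial DFA from state 0: repeatedly fix the first undefined (state, symbol) met by the shortest-then-alphabetical prefix, trying targets in increasing order and rejecting any under which an Accept and a Reject string meet in one state with the same remainder; add a state when all current targets are rejected. Accepting states are where Accept strings end.
a: 0a undefined. 0a->0: no, aa/a meet in 0. Open state 1: 0a->1.
b: 0b undefined. 0b->0: no, ba/a meet in 1. 0b->1: ok.
aa: 1a undefined. 1a->0: ok.
ab: 1b undefined. 1b->0: no, bbaaba/bb meet in 0. 1b->1: ok.
All examples now run through 2 states with every (state, symbol) defined. Accept strings end in {0}, Reject strings end in {1}; accept={0}.

states=2 start=0 accept={0} delta: 0a->1 0b->1 1a->0 1b->1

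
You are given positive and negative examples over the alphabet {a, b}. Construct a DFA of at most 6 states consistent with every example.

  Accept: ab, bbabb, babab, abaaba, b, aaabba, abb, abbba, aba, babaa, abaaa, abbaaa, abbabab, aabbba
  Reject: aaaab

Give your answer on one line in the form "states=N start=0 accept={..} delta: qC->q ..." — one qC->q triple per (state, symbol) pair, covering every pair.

states=4 start=0 accept={0,1,2} delta: 0a->1 0b->0 1a->2 1b->0 2a->1 2b->3 3a->0 3b->0

Fold the examples into a partial DFA from state 0: repeatedly fix the first undefined (state, symbol) met by the shortest-then-alphabetical prefix, trying targets in increasing order and rejecting any under which an Accept and a Reject string meet in one state with the same remainder; add a state when all current targets are rejected. Accepting states are where Accept strings end.
a: 0a undefined. 0a->0: no, ab/aaaab meet in 0 with "b" left. Open state 1: 0a->1.
b: 0b undefined. 0b->0: ok.
aa: 1a undefined. 1a->0: no, b/aaaab meet in 0. 1a->1: no, ab/aaaab meet in 1 with "b" left. Open state 2: 1a->2.
ab: 1b undefined. 1b->0: ok.
aaa: 2a undefined. 2a->0: no, ab/aaaab meet in 0. 2a->1: ok.
aab: 2b undefined. 2b->0: no, ab/aaaab meet in 0. 2b->1: no, aaabba/aaaab meet in 1. 2b->2: no, babaa/aaaab meet in 2. Open state 3: 2b->3.
aabb: 3b undefined. 3b->0: ok.
abaaba: 3a undefined. 3a->0: ok.
All examples now run through 4 states with every (state, symbol) defined. Accept strings end in {0,1,2}, Reject strings end in {3}; accept={0,1,2}.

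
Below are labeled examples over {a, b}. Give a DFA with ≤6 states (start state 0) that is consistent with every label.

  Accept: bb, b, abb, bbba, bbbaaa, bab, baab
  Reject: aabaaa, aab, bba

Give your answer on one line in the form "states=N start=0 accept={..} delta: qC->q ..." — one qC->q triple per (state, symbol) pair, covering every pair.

State merging on the prefix tree: take the shortest (then alphabetical) example prefix whose next move is undefined and point that move at state 0, else 1, else 2, ...; a target is out if some Accept/Reject pair would then sit in one state with the same input left (inseparable). If every existing state is out, open a new one.
a: 0a undefined. 0a->0: no, b/aab meet in 0 with "b" left. Open state 1: 0a->1.
b: 0b undefined. 0b->0: no, bbba/bba meet in 1. 0b->1: no, bab/aab meet in 1 with "ab" left. Open state 2: 0b->2.
aa: 1a undefined. 1a->0: no, b/aab meet in 2. 1a->1: ok.
ab: 1b undefined. 1b->0: ok.
ba: 2a undefined. 2a->0: no, baab/aab meet in 0. 2a->1: no, bab/aab meet in 0. 2a->2: ok.
bb: 2b undefined. 2b->0: no, bb/aab meet in 0. 2b->1: no, bb/aabaaa meet in 1. 2b->2: no, bb/bba meet in 2. Open state 3: 2b->3.
bba: 3a undefined. 3a->0: ok.
bbb: 3b undefined. 3b->0: no, bbba/aabaaa meet in 1. 3b->1: no, bbba/aabaaa meet in 1. 3b->2: ok.
All examples now run through 4 states with every (state, symbol) defined. Accept strings end in {2,3}, Reject strings end in {0,1}; accept={2,3}.

states=4 start=0 accept={2,3} delta: 0a->1 0b->2 1a->1 1b->0 2a->2 2b->3 3a->0 3b->2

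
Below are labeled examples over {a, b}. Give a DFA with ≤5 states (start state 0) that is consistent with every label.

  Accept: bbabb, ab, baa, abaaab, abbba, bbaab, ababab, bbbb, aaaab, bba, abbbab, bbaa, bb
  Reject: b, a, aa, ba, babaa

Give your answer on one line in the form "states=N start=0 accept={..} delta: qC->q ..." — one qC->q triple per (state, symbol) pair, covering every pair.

Fold the examples into a partial DFA from state 0: repeatedly fix the first undefined (state, symbol) met by the shortest-then-alphabetical prefix, trying targets in increasing order and rejecting any under which an Accept and a Reject string meet in one state with the same remainder; add a state when all current targets are rejected. Accepting states are where Accept strings end.
a: 0a undefined. 0a->0: no, ab/b meet in 0 with "b" left. Open state 1: 0a->1.
b: 0b undefined. 0b->0: no, baa/aa meet in 1 with "a" left. 0b->1: ok.
aa: 1a undefined. 1a->0: no, baa/b meet in 1. 1a->1: no, baa/b meet in 1. Open state 2: 1a->2.
ab: 1b undefined. 1b->0: no, bbabb/b meet in 1. 1b->1: no, ab/b meet in 1. 1b->2: no, ab/aa meet in 2. Open state 3: 1b->3.
aaa: 2a undefined. 2a->0: ok.
aba: 3a undefined. 3a->0: no, bbaa/b meet in 1. 3a->1: no, abaaab/b meet in 1. 3a->2: no, bbaab/b meet in 1. 3a->3: ok.
abb: 3b undefined. 3b->0: no, bbabb/b meet in 1. 3b->1: no, abaaab/b meet in 1. 3b->2: no, abaaab/aa meet in 2. 3b->3: ok.
bab: 2b undefined. 2b->0: ok.
All examples now run through 4 states with every (state, symbol) defined. Accept strings end in {0,3}, Reject strings end in {1,2}; accept={0,3}.

states=4 start=0 accept={0,3} delta: 0a->1 0b->1 1a->2 1b->3 2a->0 2b->0 3a->3 3b->3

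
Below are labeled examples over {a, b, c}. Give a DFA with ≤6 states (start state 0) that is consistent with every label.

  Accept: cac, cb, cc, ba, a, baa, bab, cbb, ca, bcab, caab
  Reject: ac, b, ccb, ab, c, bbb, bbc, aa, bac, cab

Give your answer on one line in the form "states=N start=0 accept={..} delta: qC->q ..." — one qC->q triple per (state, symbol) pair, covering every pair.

states=6 start=0 accept={1,4,5} delta: 0a->1 0b->2 0c->3 1a->0 1b->0 1c->0 2a->4 2b->0 2c->2 3a->5 3b->4 3c->1 4a->1 4b->1 4c->0 5a->3 5b->0 5c->1

State merging on the prefix tree: take the shortest (then alphabetical) example prefix whose next move is undefined and point that move at state 0, else 1, else 2, ...; a target is out if some Accept/Reject pair would then sit in one state with the same input left (inseparable). If every existing state is out, open a new one.
a: 0a undefined. 0a->0: no, a/aa meet in 0. Open state 1: 0a->1.
b: 0b undefined. 0b->0: no, baa/aa meet in 1 with "a" left. 0b->1: no, ba/aa meet in 1 with "a" left. Open state 2: 0b->2.
c: 0c undefined. 0c->0: no, cac/ac meet in 1 with "c" left. 0c->1: no, cb/ab meet in 1 with "b" left. 0c->2: no, cac/bac meet in 2 with "ac" left. Open state 3: 0c->3.
aa: 1a undefined. 1a->0: ok.
ab: 1b undefined. 1b->0: ok.
ac: 1c undefined. 1c->0: ok.
ba: 2a undefined. 2a->0: no, ba/ac meet in 0. 2a->1: no, baa/ac meet in 0. 2a->2: no, ba/b meet in 2. 2a->3: no, cc/bac meet in 3 with "c" left. Open state 4: 2a->4.
bb: 2b undefined. 2b->0: ok.
bc: 2c undefined. 2c->0: no, bcab/ac meet in 0. 2c->1: no, bcab/b meet in 2. 2c->2: ok.
ca: 3a undefined. 3a->0: no, cac/c meet in 3. 3a->1: no, cac/ac meet in 0. 3a->2: no, cac/b meet in 2. 3a->3: no, cb/cab meet in 3 with "b" left. 3a->4: no, cac/bac meet in 4 with "c" left. Open state 5: 3a->5.
cb: 3b undefined. 3b->0: no, cb/ac meet in 0. 3b->1: no, cbb/ac meet in 0. 3b->2: no, cb/b meet in 2. 3b->3: no, cb/c meet in 3. 3b->4: ok.
cc: 3c undefined. 3c->0: no, cc/ac meet in 0. 3c->1: ok.
baa: 4a undefined. 4a->0: no, baa/ac meet in 0. 4a->1: ok.
bab: 4b undefined. 4b->0: no, bab/ac meet in 0. 4b->1: ok.
bac: 4c undefined. 4c->0: ok.
caa: 5a undefined. 5a->0: no, caab/b meet in 2. 5a->1: no, caab/ac meet in 0. 5a->2: no, caab/ac meet in 0. 5a->3: ok.
cab: 5b undefined. 5b->0: ok.
cac: 5c undefined. 5c->0: no, cac/ac meet in 0. 5c->1: ok.
All examples now run through 6 states with every (state, symbol) defined. Accept strings end in {1,4,5}, Reject strings end in {0,2,3}; accept={1,4,5}.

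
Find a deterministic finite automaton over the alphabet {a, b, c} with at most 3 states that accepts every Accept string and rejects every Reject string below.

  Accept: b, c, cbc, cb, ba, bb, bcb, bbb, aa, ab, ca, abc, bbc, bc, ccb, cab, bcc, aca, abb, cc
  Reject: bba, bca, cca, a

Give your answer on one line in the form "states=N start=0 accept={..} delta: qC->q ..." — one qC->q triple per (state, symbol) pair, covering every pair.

State merging on the prefix tree: take the shortest (then alphabetical) example prefix whose next move is undefined and point that move at state 0, else 1, else 2, ...; a target is out if some Accept/Reject pair would then sit in one state with the same input left (inseparable). If every existing state is out, open a new one.
a: 0a undefined. 0a->0: no, aa/a meet in 0. Open state 1: 0a->1.
b: 0b undefined. 0b->0: no, ba/bba meet in 1. 0b->1: no, b/a meet in 1. Open state 2: 0b->2.
c: 0c undefined. 0c->0: no, ca/cca meet in 1. 0c->1: no, c/a meet in 1. 0c->2: ok.
aa: 1a undefined. 1a->0: ok.
ab: 1b undefined. 1b->0: ok.
ac: 1c undefined. 1c->0: no, aca/a meet in 1. 1c->1: ok.
ba: 2a undefined. 2a->0: ok.
bb: 2b undefined. 2b->0: ok.
bc: 2c undefined. 2c->0: ok.
All examples now run through 3 states with every (state, symbol) defined. Accept strings end in {0,2}, Reject strings end in {1}; accept={0,2}.

states=3 start=0 accept={0,2} delta: 0a->1 0b->2 0c->2 1a->0 1b->0 1c->1 2a->0 2b->0 2c->0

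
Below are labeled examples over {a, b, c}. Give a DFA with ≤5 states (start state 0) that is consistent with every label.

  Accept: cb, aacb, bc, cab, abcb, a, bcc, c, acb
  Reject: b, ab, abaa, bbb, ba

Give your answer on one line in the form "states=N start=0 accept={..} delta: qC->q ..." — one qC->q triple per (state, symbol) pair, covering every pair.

states=3 start=0 accept={0,2} delta: 0a->0 0b->1 0c->2 1a->1 1b->0 1c->2 2a->1 2b->0 2c->0

Grow the machine one transition at a time. Run the examples from 0; the earliest place one falls off (shortest prefix, ties alphabetical) gets sent to the lowest-numbered state that keeps every Accept/Reject pair distinguishable — a pair clashes when both reach the same state with identical unread suffix — and to a fresh state only if none does.
a: 0a undefined. 0a->0: ok.
b: 0b undefined. 0b->0: no, a/b meet in 0. Open state 1: 0b->1.
c: 0c undefined. 0c->0: no, cb/b meet in 1. 0c->1: no, c/b meet in 1. Open state 2: 0c->2.
ba: 1a undefined. 1a->0: no, a/abaa meet in 0. 1a->1: ok.
bb: 1b undefined. 1b->0: ok.
bc: 1c undefined. 1c->0: no, abcb/b meet in 1. 1c->1: no, bc/b meet in 1. 1c->2: ok.
ca: 2a undefined. 2a->0: no, cab/b meet in 1. 2a->1: ok.
cb: 2b undefined. 2b->0: ok.
bcc: 2c undefined. 2c->0: ok.
All examples now run through 3 states with every (state, symbol) defined. Accept strings end in {0,2}, Reject strings end in {1}; accept={0,2}.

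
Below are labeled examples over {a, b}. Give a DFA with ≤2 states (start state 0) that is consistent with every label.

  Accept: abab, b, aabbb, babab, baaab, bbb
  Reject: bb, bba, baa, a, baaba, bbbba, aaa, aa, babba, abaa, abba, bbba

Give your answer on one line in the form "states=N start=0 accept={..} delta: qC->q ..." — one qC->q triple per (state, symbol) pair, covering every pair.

Fold the examples into a partial DFA from state 0: repeatedly fix the first undefined (state, symbol) met by the shortest-then-alphabetical prefix, trying targets in increasing order and rejecting any under which an Accept and a Reject string meet in one state with the same remainder; add a state when all current targets are rejected. Accepting states are where Accept strings end.
a: 0a undefined. 0a->0: ok.
b: 0b undefined. 0b->0: no, abab/bb meet in 0. Open state 1: 0b->1.
ba: 1a undefined. 1a->0: ok.
bb: 1b undefined. 1b->0: ok.
All examples now run through 2 states with every (state, symbol) defined. Accept strings end in {1}, Reject strings end in {0}; accept={1}.

states=2 start=0 accept={1} delta: 0a->0 0b->1 1a->0 1b->0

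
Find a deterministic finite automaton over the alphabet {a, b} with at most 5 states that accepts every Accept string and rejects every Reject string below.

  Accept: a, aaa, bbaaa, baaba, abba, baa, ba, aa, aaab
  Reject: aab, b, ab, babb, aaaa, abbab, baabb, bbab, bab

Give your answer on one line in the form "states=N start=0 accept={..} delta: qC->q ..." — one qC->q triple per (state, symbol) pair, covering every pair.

states=4 start=0 accept={1,2,3} delta: 0a->1 0b->0 1a->2 1b->0 2a->3 2b->0 3a->0 3b->1

Fold the examples into a partial DFA from state 0: repeatedly fix the first undefined (state, symbol) met by the shortest-then-alphabetical prefix, trying targets in increasing order and rejecting any under which an Accept and a Reject string meet in one state with the same remainder; add a state when all current targets are rejected. Accepting states are where Accept strings end.
a: 0a undefined. 0a->0: no, a/aaaa meet in 0. Open state 1: 0a->1.
b: 0b undefined. 0b->0: ok.
aa: 1a undefined. 1a->0: no, baa/aab meet in 0. 1a->1: no, a/aaaa meet in 1. Open state 2: 1a->2.
ab: 1b undefined. 1b->0: ok.
aaa: 2a undefined. 2a->0: no, a/aaaa meet in 1. 2a->1: no, baa/aaaa meet in 2. 2a->2: no, aaa/aaaa meet in 2. Open state 3: 2a->3.
aab: 2b undefined. 2b->0: ok.
aaaa: 3a undefined. 3a->0: ok.
aaab: 3b undefined. 3b->0: no, aaab/aab meet in 0. 3b->1: ok.
All examples now run through 4 states with every (state, symbol) defined. Accept strings end in {1,2,3}, Reject strings end in {0}; accept={1,2,3}.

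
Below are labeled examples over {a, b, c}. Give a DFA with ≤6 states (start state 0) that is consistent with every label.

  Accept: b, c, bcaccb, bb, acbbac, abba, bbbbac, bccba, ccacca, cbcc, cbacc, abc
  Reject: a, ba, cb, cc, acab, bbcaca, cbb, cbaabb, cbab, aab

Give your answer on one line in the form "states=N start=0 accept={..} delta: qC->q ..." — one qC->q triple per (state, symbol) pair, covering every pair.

states=4 start=0 accept={0,2} delta: 0a->1 0b->0 0c->2 1a->1 1b->3 1c->0 2a->2 2b->1 2c->1 3a->0 3b->3 3c->0

Grow the machine one transition at a time. Run the examples from 0; the earliest place one falls off (shortest prefix, ties alphabetical) gets sent to the lowest-numbered state that keeps every Accept/Reject pair distinguishable — a pair clashes when both reach the same state with identical unread suffix — and to a fresh state only if none does.
a: 0a undefined. 0a->0: no, b/aab meet in 0 with "b" left. Open state 1: 0a->1.
b: 0b undefined. 0b->0: ok.
c: 0c undefined. 0c->0: no, b/cb meet in 0. 0c->1: no, c/a meet in 1. Open state 2: 0c->2.
aa: 1a undefined. 1a->0: no, b/aab meet in 0. 1a->1: ok.
ab: 1b undefined. 1b->0: no, b/aab meet in 0. 1b->1: no, abba/a meet in 1. 1b->2: no, c/aab meet in 2. Open state 3: 1b->3.
ac: 1c undefined. 1c->0: ok.
cb: 2b undefined. 2b->0: no, b/cb meet in 0. 2b->1: ok.
cc: 2c undefined. 2c->0: no, b/cc meet in 0. 2c->1: ok.
abb: 3b undefined. 3b->0: no, b/cbaabb meet in 0. 3b->1: no, abba/a meet in 1. 3b->2: no, c/cbaabb meet in 2. 3b->3: ok.
abc: 3c undefined. 3c->0: ok.
bca: 2a undefined. 2a->0: no, b/bbcaca meet in 0. 2a->1: no, bcaccb/a meet in 1. 2a->2: ok.
abba: 3a undefined. 3a->0: ok.
All examples now run through 4 states with every (state, symbol) defined. Accept strings end in {0,2}, Reject strings end in {1,3}; accept={0,2}.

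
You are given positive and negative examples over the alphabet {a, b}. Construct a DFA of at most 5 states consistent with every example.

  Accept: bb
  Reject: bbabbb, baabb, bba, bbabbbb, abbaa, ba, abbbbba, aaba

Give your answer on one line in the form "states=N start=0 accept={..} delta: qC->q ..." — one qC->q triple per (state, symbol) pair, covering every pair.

states=3 start=0 accept={2} delta: 0a->0 0b->1 1a->1 1b->2 2a->0 2b->0

State merging on the prefix tree: take the shortest (then alphabetical) example prefix whose next move is undefined and point that move at state 0, else 1, else 2, ...; a target is out if some Accept/Reject pair would then sit in one state with the same input left (inseparable). If every existing state is out, open a new one.
a: 0a undefined. 0a->0: ok.
b: 0b undefined. 0b->0: no, bb/bbabbb meet in 0. Open state 1: 0b->1.
ba: 1a undefined. 1a->0: no, bb/baabb meet in 1 with "b" left. 1a->1: ok.
bb: 1b undefined. 1b->0: no, bb/bba meet in 0. 1b->1: no, bb/bbabbb meet in 1. Open state 2: 1b->2.
bba: 2a undefined. 2a->0: ok.
abbb: 2b undefined. 2b->0: ok.
All examples now run through 3 states with every (state, symbol) defined. Accept strings end in {2}, Reject strings end in {0,1}; accept={2}.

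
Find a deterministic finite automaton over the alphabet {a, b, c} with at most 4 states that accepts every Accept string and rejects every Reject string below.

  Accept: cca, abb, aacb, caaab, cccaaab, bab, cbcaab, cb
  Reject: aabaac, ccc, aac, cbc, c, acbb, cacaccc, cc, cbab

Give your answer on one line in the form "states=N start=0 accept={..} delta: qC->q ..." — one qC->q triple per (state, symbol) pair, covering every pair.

Fold the examples into a partial DFA from state 0: repeatedly fix the first undefined (state, symbol) met by the shortest-then-alphabetical prefix, trying targets in increasing order and rejecting any under which an Accept and a Reject string meet in one state with the same remainder; add a state when all current targets are rejected. Accepting states are where Accept strings end.
a: 0a undefined. 0a->0: ok.
b: 0b undefined. 0b->0: ok.
c: 0c undefined. 0c->0: no, cca/aabaac meet in 0. Open state 1: 0c->1.
ca: 1a undefined. 1a->0: ok.
cb: 1b undefined. 1b->0: no, abb/acbb meet in 0. 1b->1: no, abb/cbab meet in 0. Open state 2: 1b->2.
cc: 1c undefined. 1c->0: no, cca/cc meet in 0. 1c->1: ok.
cba: 2a undefined. 2a->0: no, cca/cbab meet in 0. 2a->1: no, aacb/cbab meet in 2. 2a->2: ok.
cbc: 2c undefined. 2c->0: no, cca/cbc meet in 0. 2c->1: ok.
acbb: 2b undefined. 2b->0: no, cca/acbb meet in 0. 2b->1: ok.
All examples now run through 3 states with every (state, symbol) defined. Accept strings end in {0,2}, Reject strings end in {1}; accept={0,2}.

states=3 start=0 accept={0,2} delta: 0a->0 0b->0 0c->1 1a->0 1b->2 1c->1 2a->2 2b->1 2c->1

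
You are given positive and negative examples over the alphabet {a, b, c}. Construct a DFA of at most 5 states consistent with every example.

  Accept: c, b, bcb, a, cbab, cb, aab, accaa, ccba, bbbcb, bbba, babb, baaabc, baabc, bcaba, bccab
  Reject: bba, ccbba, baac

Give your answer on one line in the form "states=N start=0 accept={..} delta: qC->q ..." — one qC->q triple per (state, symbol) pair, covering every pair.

Grow the machine one transition at a time. Run the examples from 0; the earliest place one falls off (shortest prefix, ties alphabetical) gets sent to the lowest-numbered state that keeps every Accept/Reject pair distinguishable — a pair clashes when both reach the same state with identical unread suffix — and to a fresh state only if none does.
a: 0a undefined. 0a->0: ok.
b: 0b undefined. 0b->0: no, c/baac meet in 0 with "c" left. Open state 1: 0b->1.
c: 0c undefined. 0c->0: ok.
ba: 1a undefined. 1a->0: no, c/baac meet in 0. 1a->1: ok.
bb: 1b undefined. 1b->0: no, c/bba meet in 0. 1b->1: no, b/bba meet in 1. Open state 2: 1b->2.
bc: 1c undefined. 1c->0: no, c/baac meet in 0. 1c->1: no, b/baac meet in 1. 1c->2: no, cbab/baac meet in 2. Open state 3: 1c->3.
bba: 2a undefined. 2a->0: no, c/bba meet in 0. 2a->1: no, b/bba meet in 1. 2a->2: no, cbab/bba meet in 2. 2a->3: ok.
bbb: 2b undefined. 2b->0: ok.
bca: 3a undefined. 3a->0: ok.
bcb: 3b undefined. 3b->0: ok.
bcc: 3c undefined. 3c->0: ok.
baabc: 2c undefined. 2c->0: ok.
All examples now run through 4 states with every (state, symbol) defined. Accept strings end in {0,1,2}, Reject strings end in {3}; accept={0,1,2}.

states=4 start=0 accept={0,1,2} delta: 0a->0 0b->1 0c->0 1a->1 1b->2 1c->3 2a->3 2b->0 2c->0 3a->0 3b->0 3c->0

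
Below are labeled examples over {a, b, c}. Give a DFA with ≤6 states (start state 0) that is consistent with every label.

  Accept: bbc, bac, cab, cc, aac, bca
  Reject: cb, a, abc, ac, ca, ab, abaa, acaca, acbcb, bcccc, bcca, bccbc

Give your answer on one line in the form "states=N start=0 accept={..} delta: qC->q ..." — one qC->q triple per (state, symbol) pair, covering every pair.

State merging on the prefix tree: take the shortest (then alphabetical) example prefix whose next move is undefined and point that move at state 0, else 1, else 2, ...; a target is out if some Accept/Reject pair would then sit in one state with the same input left (inseparable). If every existing state is out, open a new one.
a: 0a undefined. 0a->0: no, aac/ac meet in 0 with "c" left. Open state 1: 0a->1.
b: 0b undefined. 0b->0: no, bac/ac meet in 1 with "c" left. 0b->1: no, bbc/abc meet in 1 with "bc" left. Open state 2: 0b->2.
c: 0c undefined. 0c->0: no, cab/ab meet in 1 with "b" left. 0c->1: no, cc/ac meet in 1 with "c" left. 0c->2: ok.
aa: 1a undefined. 1a->0: ok.
ab: 1b undefined. 1b->0: no, aac/abc meet in 2. 1b->1: ok.
ac: 1c undefined. 1c->0: ok.
ba: 2a undefined. 2a->0: ok.
bb: 2b undefined. 2b->0: ok.
bc: 2c undefined. 2c->0: no, bbc/acbcb meet in 2. 2c->1: no, cc/a meet in 1. 2c->2: no, bbc/bcccc meet in 2. Open state 3: 2c->3.
bca: 3a undefined. 3a->0: no, bca/cb meet in 0. 3a->1: no, bca/a meet in 1. 3a->2: ok.
bcc: 3c undefined. 3c->0: no, cc/bcccc meet in 3. 3c->1: no, bbc/bcccc meet in 2. 3c->2: no, bbc/bcccc meet in 2. 3c->3: no, bbc/bcca meet in 2. Open state 4: 3c->4.
bcca: 4a undefined. 4a->0: ok.
bccb: 4b undefined. 4b->0: no, bbc/bccbc meet in 2. 4b->1: ok.
bccc: 4c undefined. 4c->0: no, bbc/bcccc meet in 2. 4c->1: ok.
acbcb: 3b undefined. 3b->0: ok.
All examples now run through 5 states with every (state, symbol) defined. Accept strings end in {2,3}, Reject strings end in {0,1}; accept={2,3}.

states=5 start=0 accept={2,3} delta: 0a->1 0b->2 0c->2 1a->0 1b->1 1c->0 2a->0 2b->0 2c->3 3a->2 3b->0 3c->4 4a->0 4b->1 4c->1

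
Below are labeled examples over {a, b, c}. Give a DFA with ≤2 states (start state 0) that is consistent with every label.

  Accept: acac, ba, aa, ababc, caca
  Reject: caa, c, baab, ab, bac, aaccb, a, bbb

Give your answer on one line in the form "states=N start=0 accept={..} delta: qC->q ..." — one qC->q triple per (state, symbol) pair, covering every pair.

State merging on the prefix tree: take the shortest (then alphabetical) example prefix whose next move is undefined and point that move at state 0, else 1, else 2, ...; a target is out if some Accept/Reject pair would then sit in one state with the same input left (inseparable). If every existing state is out, open a new one.
a: 0a undefined. 0a->0: no, aa/a meet in 0. Open state 1: 0a->1.
b: 0b undefined. 0b->0: no, ba/a meet in 1. 0b->1: ok.
c: 0c undefined. 0c->0: no, ba/caa meet in 1 with "a" left. 0c->1: ok.
aa: 1a undefined. 1a->0: ok.
ab: 1b undefined. 1b->0: no, ba/baab meet in 0. 1b->1: ok.
ac: 1c undefined. 1c->0: ok.
All examples now run through 2 states with every (state, symbol) defined. Accept strings end in {0}, Reject strings end in {1}; accept={0}.

states=2 start=0 accept={0} delta: 0a->1 0b->1 0c->1 1a->0 1b->1 1c->0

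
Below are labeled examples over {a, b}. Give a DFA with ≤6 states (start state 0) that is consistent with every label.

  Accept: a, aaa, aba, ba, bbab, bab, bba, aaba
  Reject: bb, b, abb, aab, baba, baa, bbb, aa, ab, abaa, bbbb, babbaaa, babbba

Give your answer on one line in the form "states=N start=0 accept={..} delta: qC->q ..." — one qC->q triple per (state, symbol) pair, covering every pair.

State merging on the prefix tree: take the shortest (then alphabetical) example prefix whose next move is undefined and point that move at state 0, else 1, else 2, ...; a target is out if some Accept/Reject pair would then sit in one state with the same input left (inseparable). If every existing state is out, open a new one.
a: 0a undefined. 0a->0: no, a/aa meet in 0. Open state 1: 0a->1.
b: 0b undefined. 0b->0: no, aba/baba meet in 1 with "ba" left. 0b->1: no, a/b meet in 1. Open state 2: 0b->2.
aa: 1a undefined. 1a->0: ok.
ab: 1b undefined. 1b->0: ok.
ba: 2a undefined. 2a->0: no, a/baa meet in 1. 2a->1: no, a/baba meet in 1. 2a->2: no, ba/b meet in 2. Open state 3: 2a->3.
bb: 2b undefined. 2b->0: no, bbab/bb meet in 0. 2b->1: no, a/bb meet in 1. 2b->2: ok.
baa: 3a undefined. 3a->0: ok.
bab: 3b undefined. 3b->0: no, a/baba meet in 1. 3b->1: no, a/babbaaa meet in 1. 3b->2: no, a/babbaaa meet in 1. 3b->3: ok.
All examples now run through 4 states with every (state, symbol) defined. Accept strings end in {1,3}, Reject strings end in {0,2}; accept={1,3}.

states=4 start=0 accept={1,3} delta: 0a->1 0b->2 1a->0 1b->0 2a->3 2b->2 3a->0 3b->3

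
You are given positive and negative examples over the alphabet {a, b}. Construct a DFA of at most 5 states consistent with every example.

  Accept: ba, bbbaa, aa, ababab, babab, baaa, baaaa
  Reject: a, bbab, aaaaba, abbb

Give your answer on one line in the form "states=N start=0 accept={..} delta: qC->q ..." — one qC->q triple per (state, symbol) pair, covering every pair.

states=4 start=0 accept={0,2} delta: 0a->1 0b->1 1a->2 1b->1 2a->2 2b->3 3a->3 3b->0

Fold the examples into a partial DFA from state 0: repeatedly fix the first undefined (state, symbol) met by the shortest-then-alphabetical prefix, trying targets in increasing order and rejecting any under which an Accept and a Reject string meet in one state with the same remainder; add a state when all current targets are rejected. Accepting states are where Accept strings end.
a: 0a undefined. 0a->0: no, ba/aaaaba meet in 0 with "ba" left. Open state 1: 0a->1.
b: 0b undefined. 0b->0: no, ba/a meet in 1. 0b->1: ok.
aa: 1a undefined. 1a->0: no, ba/aaaaba meet in 0. 1a->1: no, ba/a meet in 1. Open state 2: 1a->2.
ab: 1b undefined. 1b->0: no, ababab/bbab meet in 0. 1b->1: ok.
aaa: 2a undefined. 2a->0: no, ba/aaaaba meet in 2. 2a->1: no, bbbaa/a meet in 1. 2a->2: ok.
bab: 2b undefined. 2b->0: no, ababab/a meet in 1. 2b->1: no, ba/aaaaba meet in 2. 2b->2: no, ba/bbab meet in 2. Open state 3: 2b->3.
baba: 3a undefined. 3a->0: no, ababab/a meet in 1. 3a->1: no, ababab/a meet in 1. 3a->2: no, ba/aaaaba meet in 2. 3a->3: ok.
babab: 3b undefined. 3b->0: ok.
All examples now run through 4 states with every (state, symbol) defined. Accept strings end in {0,2}, Reject strings end in {1,3}; accept={0,2}.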